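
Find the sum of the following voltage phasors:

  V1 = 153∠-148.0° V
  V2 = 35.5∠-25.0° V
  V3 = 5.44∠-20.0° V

Step 1 — Convert each phasor to rectangular form:
  V1 = 153·(cos(-148.0°) + j·sin(-148.0°)) = -129.8 - j81.08 V
  V2 = 35.5·(cos(-25.0°) + j·sin(-25.0°)) = 32.17 - j15 V
  V3 = 5.44·(cos(-20.0°) + j·sin(-20.0°)) = 5.112 - j1.861 V
Step 2 — Sum components: V_total = -92.47 - j97.94 V.
Step 3 — Convert to polar: |V_total| = 134.7 V, ∠V_total = -133.4°.

V_total = 134.7∠-133.4° V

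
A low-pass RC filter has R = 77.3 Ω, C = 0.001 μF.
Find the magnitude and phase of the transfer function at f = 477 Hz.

Step 1 — Angular frequency: ω = 2π·477 = 2997 rad/s.
Step 2 — Transfer function: H(jω) = 1/(1 + jωRC).
Step 3 — Denominator: 1 + jωRC = 1 + j·2997·77.3·1e-09 = 1 + j0.0002317.
Step 4 — H = 1 - j0.0002317.
Step 5 — Magnitude: |H| = 1 (-0.0 dB); phase: φ = -0.0°.

|H| = 1 (-0.0 dB), φ = -0.0°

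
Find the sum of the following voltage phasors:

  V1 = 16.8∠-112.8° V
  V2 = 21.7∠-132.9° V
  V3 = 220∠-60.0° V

Step 1 — Convert each phasor to rectangular form:
  V1 = 16.8·(cos(-112.8°) + j·sin(-112.8°)) = -6.51 - j15.49 V
  V2 = 21.7·(cos(-132.9°) + j·sin(-132.9°)) = -14.77 - j15.9 V
  V3 = 220·(cos(-60.0°) + j·sin(-60.0°)) = 110 - j190.5 V
Step 2 — Sum components: V_total = 88.72 - j221.9 V.
Step 3 — Convert to polar: |V_total| = 239 V, ∠V_total = -68.2°.

V_total = 239∠-68.2° V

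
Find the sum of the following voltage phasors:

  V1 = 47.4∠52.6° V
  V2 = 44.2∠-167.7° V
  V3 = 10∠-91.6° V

Step 1 — Convert each phasor to rectangular form:
  V1 = 47.4·(cos(52.6°) + j·sin(52.6°)) = 28.79 + j37.66 V
  V2 = 44.2·(cos(-167.7°) + j·sin(-167.7°)) = -43.19 - j9.416 V
  V3 = 10·(cos(-91.6°) + j·sin(-91.6°)) = -0.2792 - j9.996 V
Step 2 — Sum components: V_total = -14.68 + j18.24 V.
Step 3 — Convert to polar: |V_total| = 23.41 V, ∠V_total = 128.8°.

V_total = 23.41∠128.8° V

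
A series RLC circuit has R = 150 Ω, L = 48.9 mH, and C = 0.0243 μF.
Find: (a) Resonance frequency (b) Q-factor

Step 1 — Resonance condition Im(Z)=0 gives ω₀ = 1/√(LC).
Step 2 — ω₀ = 1/√(0.0489·2.43e-08) = 2.901e+04 rad/s.
Step 3 — f₀ = ω₀/(2π) = 4617 Hz.
Step 4 — Series Q: Q = ω₀L/R = 2.901e+04·0.0489/150 = 9.457.

(a) f₀ = 4617 Hz  (b) Q = 9.457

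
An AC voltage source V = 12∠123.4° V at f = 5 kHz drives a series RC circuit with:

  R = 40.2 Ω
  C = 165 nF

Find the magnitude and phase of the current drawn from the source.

Step 1 — Angular frequency: ω = 2π·f = 2π·5000 = 3.142e+04 rad/s.
Step 2 — Component impedances:
  R: Z = R = 40.2 Ω
  C: Z = 1/(jωC) = -j/(ω·C) = 0 - j192.9 Ω
Step 3 — Series combination: Z_total = R + C = 40.2 - j192.9 Ω = 197.1∠-78.2° Ω.
Step 4 — Source phasor: V = 12∠123.4° V = -6.606 + j10.02 V.
Step 5 — Ohm's law: I = V / Z_total = (-6.606 + j10.02) / (40.2 - j192.9) = -0.05661 - j0.02245 A.
Step 6 — Convert to polar: |I| = 0.0609 A, ∠I = -158.4°.

I = 0.0609∠-158.4° A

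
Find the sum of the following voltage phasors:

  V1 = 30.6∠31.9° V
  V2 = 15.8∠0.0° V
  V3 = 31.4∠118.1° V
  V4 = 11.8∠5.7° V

Step 1 — Convert each phasor to rectangular form:
  V1 = 30.6·(cos(31.9°) + j·sin(31.9°)) = 25.98 + j16.17 V
  V2 = 15.8·(cos(0.0°) + j·sin(0.0°)) = 15.8 V
  V3 = 31.4·(cos(118.1°) + j·sin(118.1°)) = -14.79 + j27.7 V
  V4 = 11.8·(cos(5.7°) + j·sin(5.7°)) = 11.74 + j1.172 V
Step 2 — Sum components: V_total = 38.73 + j45.04 V.
Step 3 — Convert to polar: |V_total| = 59.4 V, ∠V_total = 49.3°.

V_total = 59.4∠49.3° V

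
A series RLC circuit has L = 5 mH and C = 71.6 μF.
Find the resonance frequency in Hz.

Step 1 — Resonance condition Im(Z)=0 gives ω₀ = 1/√(LC).
Step 2 — ω₀ = 1/√(0.005·7.16e-05) = 1671 rad/s.
Step 3 — f₀ = ω₀/(2π) = 266 Hz.

f₀ = 266 Hz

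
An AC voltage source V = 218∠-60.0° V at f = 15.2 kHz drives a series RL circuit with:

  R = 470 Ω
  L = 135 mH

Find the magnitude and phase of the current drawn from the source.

Step 1 — Angular frequency: ω = 2π·f = 2π·1.52e+04 = 9.55e+04 rad/s.
Step 2 — Component impedances:
  R: Z = R = 470 Ω
  L: Z = jωL = j·9.55e+04·0.135 = 0 + j1.289e+04 Ω
Step 3 — Series combination: Z_total = R + L = 470 + j1.289e+04 Ω = 1.29e+04∠87.9° Ω.
Step 4 — Source phasor: V = 218∠-60.0° V = 109 - j188.8 V.
Step 5 — Ohm's law: I = V / Z_total = (109 - j188.8) / (470 + j1.289e+04) = -0.01432 - j0.008976 A.
Step 6 — Convert to polar: |I| = 0.0169 A, ∠I = -147.9°.

I = 0.0169∠-147.9° A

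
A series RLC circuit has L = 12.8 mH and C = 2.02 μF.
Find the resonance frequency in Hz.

Step 1 — Resonance condition Im(Z)=0 gives ω₀ = 1/√(LC).
Step 2 — ω₀ = 1/√(0.0128·2.02e-06) = 6219 rad/s.
Step 3 — f₀ = ω₀/(2π) = 989.8 Hz.

f₀ = 989.8 Hz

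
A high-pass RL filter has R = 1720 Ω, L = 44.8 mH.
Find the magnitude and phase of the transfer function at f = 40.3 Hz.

Step 1 — Angular frequency: ω = 2π·40.3 = 253.2 rad/s.
Step 2 — Transfer function: H(jω) = jωL/(R + jωL).
Step 3 — Numerator jωL = j·11.34; denominator R + jωL = 1720 + j11.34.
Step 4 — H = 4.35e-05 + j0.006595.
Step 5 — Magnitude: |H| = 0.006595 (-43.6 dB); phase: φ = 89.6°.

|H| = 0.006595 (-43.6 dB), φ = 89.6°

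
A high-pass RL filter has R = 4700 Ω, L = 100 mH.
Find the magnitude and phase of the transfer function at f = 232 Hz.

Step 1 — Angular frequency: ω = 2π·232 = 1458 rad/s.
Step 2 — Transfer function: H(jω) = jωL/(R + jωL).
Step 3 — Numerator jωL = j·145.8; denominator R + jωL = 4700 + j145.8.
Step 4 — H = 0.000961 + j0.03099.
Step 5 — Magnitude: |H| = 0.031 (-30.2 dB); phase: φ = 88.2°.

|H| = 0.031 (-30.2 dB), φ = 88.2°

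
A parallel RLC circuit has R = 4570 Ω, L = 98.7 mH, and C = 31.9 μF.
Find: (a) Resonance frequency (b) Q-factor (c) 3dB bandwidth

Step 1 — Resonance: ω₀ = 1/√(LC) = 1/√(0.0987·3.19e-05) = 563.6 rad/s.
Step 2 — f₀ = ω₀/(2π) = 89.69 Hz.
Step 3 — Parallel Q: Q = R/(ω₀L) = 4570/(563.6·0.0987) = 82.16.
Step 4 — Bandwidth: Δω = ω₀/Q = 6.86 rad/s; BW = Δω/(2π) = 1.092 Hz.

(a) f₀ = 89.69 Hz  (b) Q = 82.16  (c) BW = 1.092 Hz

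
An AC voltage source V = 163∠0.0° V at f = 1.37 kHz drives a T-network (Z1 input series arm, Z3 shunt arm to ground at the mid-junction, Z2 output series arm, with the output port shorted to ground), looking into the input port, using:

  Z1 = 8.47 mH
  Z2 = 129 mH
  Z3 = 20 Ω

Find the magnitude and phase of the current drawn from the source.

Step 1 — Angular frequency: ω = 2π·f = 2π·1370 = 8608 rad/s.
Step 2 — Component impedances:
  Z1: Z = jωL = j·8608·0.00847 = 0 + j72.91 Ω
  Z2: Z = jωL = j·8608·0.129 = 0 + j1110 Ω
  Z3: Z = R = 20 Ω
Step 3 — With the output port shorted to ground, the output series arm Z2 runs from the junction to ground; the shunt arm Z3 also runs from the junction to ground. They appear in parallel: Z3 || Z2 = 19.99 + j0.3601 Ω.
Step 4 — Series with input arm Z1: Z_in = Z1 + (Z3 || Z2) = 19.99 + j73.27 Ω = 75.95∠74.7° Ω.
Step 5 — Source phasor: V = 163∠0.0° V = 163 V.
Step 6 — Ohm's law: I = V / Z_total = (163) / (19.99 + j73.27) = 0.565 - j2.07 A.
Step 7 — Convert to polar: |I| = 2.146 A, ∠I = -74.7°.

I = 2.146∠-74.7° A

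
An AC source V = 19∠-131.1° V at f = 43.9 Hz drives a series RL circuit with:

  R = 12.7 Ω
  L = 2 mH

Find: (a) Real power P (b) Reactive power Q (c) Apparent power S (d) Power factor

Step 1 — Angular frequency: ω = 2π·f = 2π·43.9 = 275.8 rad/s.
Step 2 — Component impedances:
  R: Z = R = 12.7 Ω
  L: Z = jωL = j·275.8·0.002 = 0 + j0.5517 Ω
Step 3 — Series combination: Z_total = R + L = 12.7 + j0.5517 Ω = 12.71∠2.5° Ω.
Step 4 — Source phasor: V = 19∠-131.1° V = -12.49 - j14.32 V.
Step 5 — Current: I = V / Z = -1.031 - j1.083 A = 1.495∠-133.6° A.
Step 6 — Complex power: S = V·I* = 28.37 + j1.232 VA.
Step 7 — Real power: P = Re(S) = 28.37 W.
Step 8 — Reactive power: Q = Im(S) = 1.232 VAR.
Step 9 — Apparent power: |S| = 28.4 VA.
Step 10 — Power factor: PF = P/|S| = 0.9991 (lagging).

(a) P = 28.37 W  (b) Q = 1.232 VAR  (c) S = 28.4 VA  (d) PF = 0.9991 (lagging)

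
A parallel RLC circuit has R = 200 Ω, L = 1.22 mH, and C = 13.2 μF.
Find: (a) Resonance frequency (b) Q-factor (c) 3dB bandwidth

Step 1 — Resonance: ω₀ = 1/√(LC) = 1/√(0.00122·1.32e-05) = 7880 rad/s.
Step 2 — f₀ = ω₀/(2π) = 1254 Hz.
Step 3 — Parallel Q: Q = R/(ω₀L) = 200/(7880·0.00122) = 20.8.
Step 4 — Bandwidth: Δω = ω₀/Q = 378.8 rad/s; BW = Δω/(2π) = 60.29 Hz.

(a) f₀ = 1254 Hz  (b) Q = 20.8  (c) BW = 60.29 Hz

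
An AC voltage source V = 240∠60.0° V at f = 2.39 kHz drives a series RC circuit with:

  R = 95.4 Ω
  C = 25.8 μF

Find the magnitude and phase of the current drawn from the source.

Step 1 — Angular frequency: ω = 2π·f = 2π·2390 = 1.502e+04 rad/s.
Step 2 — Component impedances:
  R: Z = R = 95.4 Ω
  C: Z = 1/(jωC) = -j/(ω·C) = 0 - j2.581 Ω
Step 3 — Series combination: Z_total = R + C = 95.4 - j2.581 Ω = 95.43∠-1.5° Ω.
Step 4 — Source phasor: V = 240∠60.0° V = 120 + j207.8 V.
Step 5 — Ohm's law: I = V / Z_total = (120 + j207.8) / (95.4 - j2.581) = 1.198 + j2.211 A.
Step 6 — Convert to polar: |I| = 2.515 A, ∠I = 61.5°.

I = 2.515∠61.5° A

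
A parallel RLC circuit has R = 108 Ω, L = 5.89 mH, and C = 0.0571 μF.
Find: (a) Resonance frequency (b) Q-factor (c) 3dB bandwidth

Step 1 — Resonance: ω₀ = 1/√(LC) = 1/√(0.00589·5.71e-08) = 5.453e+04 rad/s.
Step 2 — f₀ = ω₀/(2π) = 8678 Hz.
Step 3 — Parallel Q: Q = R/(ω₀L) = 108/(5.453e+04·0.00589) = 0.3363.
Step 4 — Bandwidth: Δω = ω₀/Q = 1.622e+05 rad/s; BW = Δω/(2π) = 2.581e+04 Hz.

(a) f₀ = 8678 Hz  (b) Q = 0.3363  (c) BW = 2.581e+04 Hz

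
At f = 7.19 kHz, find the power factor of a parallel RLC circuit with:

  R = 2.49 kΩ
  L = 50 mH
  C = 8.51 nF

Step 1 — Angular frequency: ω = 2π·f = 2π·7190 = 4.518e+04 rad/s.
Step 2 — Component impedances:
  R: Z = R = 2490 Ω
  L: Z = jωL = j·4.518e+04·0.05 = 0 + j2259 Ω
  C: Z = 1/(jωC) = -j/(ω·C) = 0 - j2601 Ω
Step 3 — Parallel combination: 1/Z_total = 1/R + 1/L + 1/C; Z_total = 2439 + j353.8 Ω = 2464∠8.3° Ω.
Step 4 — Power factor: PF = cos(φ) = Re(Z)/|Z| = 2438.67/2464.2 = 0.9896.
Step 5 — Type: Im(Z) = 353.8 ⇒ lagging (phase φ = 8.3°).

PF = 0.9896 (lagging, φ = 8.3°)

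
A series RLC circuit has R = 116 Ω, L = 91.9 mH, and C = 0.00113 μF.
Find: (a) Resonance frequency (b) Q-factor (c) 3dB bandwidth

Step 1 — Resonance: ω₀ = 1/√(LC) = 1/√(0.0919·1.13e-09) = 9.813e+04 rad/s.
Step 2 — f₀ = ω₀/(2π) = 1.562e+04 Hz.
Step 3 — Series Q: Q = ω₀L/R = 9.813e+04·0.0919/116 = 77.74.
Step 4 — Bandwidth: Δω = ω₀/Q = 1262 rad/s; BW = Δω/(2π) = 200.9 Hz.

(a) f₀ = 1.562e+04 Hz  (b) Q = 77.74  (c) BW = 200.9 Hz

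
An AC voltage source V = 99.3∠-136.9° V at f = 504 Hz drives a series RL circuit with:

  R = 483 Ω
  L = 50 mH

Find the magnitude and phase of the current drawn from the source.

Step 1 — Angular frequency: ω = 2π·f = 2π·504 = 3167 rad/s.
Step 2 — Component impedances:
  R: Z = R = 483 Ω
  L: Z = jωL = j·3167·0.05 = 0 + j158.3 Ω
Step 3 — Series combination: Z_total = R + L = 483 + j158.3 Ω = 508.3∠18.2° Ω.
Step 4 — Source phasor: V = 99.3∠-136.9° V = -72.51 - j67.85 V.
Step 5 — Ohm's law: I = V / Z_total = (-72.51 - j67.85) / (483 + j158.3) = -0.1771 - j0.08241 A.
Step 6 — Convert to polar: |I| = 0.1954 A, ∠I = -155.1°.

I = 0.1954∠-155.1° A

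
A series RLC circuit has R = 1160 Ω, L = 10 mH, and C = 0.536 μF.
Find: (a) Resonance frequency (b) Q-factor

Step 1 — Resonance condition Im(Z)=0 gives ω₀ = 1/√(LC).
Step 2 — ω₀ = 1/√(0.01·5.36e-07) = 1.366e+04 rad/s.
Step 3 — f₀ = ω₀/(2π) = 2174 Hz.
Step 4 — Series Q: Q = ω₀L/R = 1.366e+04·0.01/1160 = 0.1177.

(a) f₀ = 2174 Hz  (b) Q = 0.1177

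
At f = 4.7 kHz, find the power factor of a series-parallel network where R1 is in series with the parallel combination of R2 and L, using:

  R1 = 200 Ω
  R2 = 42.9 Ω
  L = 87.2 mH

Step 1 — Angular frequency: ω = 2π·f = 2π·4700 = 2.953e+04 rad/s.
Step 2 — Component impedances:
  R1: Z = R = 200 Ω
  R2: Z = R = 42.9 Ω
  L: Z = jωL = j·2.953e+04·0.0872 = 0 + j2575 Ω
Step 3 — Parallel branch: R2 || L = 1/(1/R2 + 1/L) = 42.89 + j0.7145 Ω.
Step 4 — Series with R1: Z_total = R1 + (R2 || L) = 242.9 + j0.7145 Ω = 242.9∠0.2° Ω.
Step 5 — Power factor: PF = cos(φ) = Re(Z)/|Z| = 242.9/242.9 = 1.
Step 6 — Type: Im(Z) = 0.7145 ⇒ lagging (phase φ = 0.2°).

PF = 1 (lagging, φ = 0.2°)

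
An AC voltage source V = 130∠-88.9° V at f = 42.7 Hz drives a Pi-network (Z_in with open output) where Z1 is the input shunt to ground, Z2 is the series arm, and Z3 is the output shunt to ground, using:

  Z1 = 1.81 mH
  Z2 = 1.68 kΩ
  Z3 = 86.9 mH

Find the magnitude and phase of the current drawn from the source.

Step 1 — Angular frequency: ω = 2π·f = 2π·42.7 = 268.3 rad/s.
Step 2 — Component impedances:
  Z1: Z = jωL = j·268.3·0.00181 = 0 + j0.4856 Ω
  Z2: Z = R = 1680 Ω
  Z3: Z = jωL = j·268.3·0.0869 = 0 + j23.31 Ω
Step 3 — With open output, the series arm Z2 and the output shunt Z3 appear in series to ground: Z2 + Z3 = 1680 + j23.31 Ω.
Step 4 — Parallel with input shunt Z1: Z_in = Z1 || (Z2 + Z3) = 0.0001403 + j0.4856 Ω = 0.4856∠90.0° Ω.
Step 5 — Source phasor: V = 130∠-88.9° V = 2.496 - j130 V.
Step 6 — Ohm's law: I = V / Z_total = (2.496 - j130) / (0.0001403 + j0.4856) = -267.7 - j5.217 A.
Step 7 — Convert to polar: |I| = 267.7 A, ∠I = -178.9°.

I = 267.7∠-178.9° A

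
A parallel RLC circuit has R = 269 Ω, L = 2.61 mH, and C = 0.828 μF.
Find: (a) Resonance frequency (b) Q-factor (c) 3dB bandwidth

Step 1 — Resonance: ω₀ = 1/√(LC) = 1/√(0.00261·8.28e-07) = 2.151e+04 rad/s.
Step 2 — f₀ = ω₀/(2π) = 3424 Hz.
Step 3 — Parallel Q: Q = R/(ω₀L) = 269/(2.151e+04·0.00261) = 4.791.
Step 4 — Bandwidth: Δω = ω₀/Q = 4490 rad/s; BW = Δω/(2π) = 714.6 Hz.

(a) f₀ = 3424 Hz  (b) Q = 4.791  (c) BW = 714.6 Hz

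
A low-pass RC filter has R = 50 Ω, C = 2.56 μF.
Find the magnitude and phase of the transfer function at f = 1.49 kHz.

Step 1 — Angular frequency: ω = 2π·1490 = 9362 rad/s.
Step 2 — Transfer function: H(jω) = 1/(1 + jωRC).
Step 3 — Denominator: 1 + jωRC = 1 + j·9362·50·2.56e-06 = 1 + j1.198.
Step 4 — H = 0.4105 - j0.4919.
Step 5 — Magnitude: |H| = 0.6407 (-3.9 dB); phase: φ = -50.2°.

|H| = 0.6407 (-3.9 dB), φ = -50.2°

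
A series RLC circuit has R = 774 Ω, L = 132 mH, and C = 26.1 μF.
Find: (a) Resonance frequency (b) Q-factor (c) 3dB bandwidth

Step 1 — Resonance: ω₀ = 1/√(LC) = 1/√(0.132·2.61e-05) = 538.8 rad/s.
Step 2 — f₀ = ω₀/(2π) = 85.75 Hz.
Step 3 — Series Q: Q = ω₀L/R = 538.8·0.132/774 = 0.09188.
Step 4 — Bandwidth: Δω = ω₀/Q = 5864 rad/s; BW = Δω/(2π) = 933.2 Hz.

(a) f₀ = 85.75 Hz  (b) Q = 0.09188  (c) BW = 933.2 Hz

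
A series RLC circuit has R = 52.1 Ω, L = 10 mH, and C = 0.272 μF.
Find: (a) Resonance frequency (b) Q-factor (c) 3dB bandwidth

Step 1 — Resonance: ω₀ = 1/√(LC) = 1/√(0.01·2.72e-07) = 1.917e+04 rad/s.
Step 2 — f₀ = ω₀/(2π) = 3052 Hz.
Step 3 — Series Q: Q = ω₀L/R = 1.917e+04·0.01/52.1 = 3.68.
Step 4 — Bandwidth: Δω = ω₀/Q = 5210 rad/s; BW = Δω/(2π) = 829.2 Hz.

(a) f₀ = 3052 Hz  (b) Q = 3.68  (c) BW = 829.2 Hz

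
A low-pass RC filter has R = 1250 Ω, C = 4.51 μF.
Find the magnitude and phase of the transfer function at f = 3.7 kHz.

Step 1 — Angular frequency: ω = 2π·3700 = 2.325e+04 rad/s.
Step 2 — Transfer function: H(jω) = 1/(1 + jωRC).
Step 3 — Denominator: 1 + jωRC = 1 + j·2.325e+04·1250·4.51e-06 = 1 + j131.1.
Step 4 — H = 5.822e-05 - j0.00763.
Step 5 — Magnitude: |H| = 0.00763 (-42.3 dB); phase: φ = -89.6°.

|H| = 0.00763 (-42.3 dB), φ = -89.6°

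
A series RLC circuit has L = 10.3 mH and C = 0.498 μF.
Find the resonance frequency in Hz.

Step 1 — Resonance condition Im(Z)=0 gives ω₀ = 1/√(LC).
Step 2 — ω₀ = 1/√(0.0103·4.98e-07) = 1.396e+04 rad/s.
Step 3 — f₀ = ω₀/(2π) = 2222 Hz.

f₀ = 2222 Hz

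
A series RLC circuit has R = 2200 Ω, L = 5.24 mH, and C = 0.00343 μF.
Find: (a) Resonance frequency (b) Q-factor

Step 1 — Resonance condition Im(Z)=0 gives ω₀ = 1/√(LC).
Step 2 — ω₀ = 1/√(0.00524·3.43e-09) = 2.359e+05 rad/s.
Step 3 — f₀ = ω₀/(2π) = 3.754e+04 Hz.
Step 4 — Series Q: Q = ω₀L/R = 2.359e+05·0.00524/2200 = 0.5618.

(a) f₀ = 3.754e+04 Hz  (b) Q = 0.5618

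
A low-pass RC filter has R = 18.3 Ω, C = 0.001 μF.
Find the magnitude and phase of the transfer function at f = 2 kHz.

Step 1 — Angular frequency: ω = 2π·2000 = 1.257e+04 rad/s.
Step 2 — Transfer function: H(jω) = 1/(1 + jωRC).
Step 3 — Denominator: 1 + jωRC = 1 + j·1.257e+04·18.3·1e-09 = 1 + j0.00023.
Step 4 — H = 1 - j0.00023.
Step 5 — Magnitude: |H| = 1 (-0.0 dB); phase: φ = -0.0°.

|H| = 1 (-0.0 dB), φ = -0.0°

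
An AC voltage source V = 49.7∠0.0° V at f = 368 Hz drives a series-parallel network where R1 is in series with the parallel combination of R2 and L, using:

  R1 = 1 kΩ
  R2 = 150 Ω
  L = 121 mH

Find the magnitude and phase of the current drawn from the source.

Step 1 — Angular frequency: ω = 2π·f = 2π·368 = 2312 rad/s.
Step 2 — Component impedances:
  R1: Z = R = 1000 Ω
  R2: Z = R = 150 Ω
  L: Z = jωL = j·2312·0.121 = 0 + j279.8 Ω
Step 3 — Parallel branch: R2 || L = 1/(1/R2 + 1/L) = 116.5 + j62.47 Ω.
Step 4 — Series with R1: Z_total = R1 + (R2 || L) = 1117 + j62.47 Ω = 1118∠3.2° Ω.
Step 5 — Source phasor: V = 49.7∠0.0° V = 49.7 V.
Step 6 — Ohm's law: I = V / Z_total = (49.7) / (1117 + j62.47) = 0.04437 - j0.002483 A.
Step 7 — Convert to polar: |I| = 0.04444 A, ∠I = -3.2°.

I = 0.04444∠-3.2° A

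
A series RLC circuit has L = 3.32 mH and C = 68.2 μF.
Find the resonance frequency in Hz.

Step 1 — Resonance condition Im(Z)=0 gives ω₀ = 1/√(LC).
Step 2 — ω₀ = 1/√(0.00332·6.82e-05) = 2102 rad/s.
Step 3 — f₀ = ω₀/(2π) = 334.5 Hz.

f₀ = 334.5 Hz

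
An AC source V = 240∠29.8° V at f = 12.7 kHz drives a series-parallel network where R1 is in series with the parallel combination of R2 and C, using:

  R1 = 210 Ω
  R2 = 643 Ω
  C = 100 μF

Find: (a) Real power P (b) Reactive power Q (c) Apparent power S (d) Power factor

Step 1 — Angular frequency: ω = 2π·f = 2π·1.27e+04 = 7.98e+04 rad/s.
Step 2 — Component impedances:
  R1: Z = R = 210 Ω
  R2: Z = R = 643 Ω
  C: Z = 1/(jωC) = -j/(ω·C) = 0 - j0.1253 Ω
Step 3 — Parallel branch: R2 || C = 1/(1/R2 + 1/C) = 2.442e-05 - j0.1253 Ω.
Step 4 — Series with R1: Z_total = R1 + (R2 || C) = 210 - j0.1253 Ω = 210∠-0.0° Ω.
Step 5 — Source phasor: V = 240∠29.8° V = 208.3 + j119.3 V.
Step 6 — Current: I = V / Z = 0.9914 + j0.5686 A = 1.143∠29.8° A.
Step 7 — Complex power: S = V·I* = 274.3 - j0.1637 VA.
Step 8 — Real power: P = Re(S) = 274.3 W.
Step 9 — Reactive power: Q = Im(S) = -0.1637 VAR.
Step 10 — Apparent power: |S| = 274.3 VA.
Step 11 — Power factor: PF = P/|S| = 1 (leading).

(a) P = 274.3 W  (b) Q = -0.1637 VAR  (c) S = 274.3 VA  (d) PF = 1 (leading)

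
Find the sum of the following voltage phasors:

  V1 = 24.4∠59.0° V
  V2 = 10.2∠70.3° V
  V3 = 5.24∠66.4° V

Step 1 — Convert each phasor to rectangular form:
  V1 = 24.4·(cos(59.0°) + j·sin(59.0°)) = 12.57 + j20.91 V
  V2 = 10.2·(cos(70.3°) + j·sin(70.3°)) = 3.438 + j9.603 V
  V3 = 5.24·(cos(66.4°) + j·sin(66.4°)) = 2.098 + j4.802 V
Step 2 — Sum components: V_total = 18.1 + j35.32 V.
Step 3 — Convert to polar: |V_total| = 39.69 V, ∠V_total = 62.9°.

V_total = 39.69∠62.9° V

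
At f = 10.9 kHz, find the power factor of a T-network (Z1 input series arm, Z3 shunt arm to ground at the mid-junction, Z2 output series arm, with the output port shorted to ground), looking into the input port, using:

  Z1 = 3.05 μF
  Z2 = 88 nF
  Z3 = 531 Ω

Step 1 — Angular frequency: ω = 2π·f = 2π·1.09e+04 = 6.849e+04 rad/s.
Step 2 — Component impedances:
  Z1: Z = 1/(jωC) = -j/(ω·C) = 0 - j4.787 Ω
  Z2: Z = 1/(jωC) = -j/(ω·C) = 0 - j165.9 Ω
  Z3: Z = R = 531 Ω
Step 3 — With the output port shorted to ground, the output series arm Z2 runs from the junction to ground; the shunt arm Z3 also runs from the junction to ground. They appear in parallel: Z3 || Z2 = 47.24 - j151.2 Ω.
Step 4 — Series with input arm Z1: Z_in = Z1 + (Z3 || Z2) = 47.24 - j156 Ω = 162.9∠-73.1° Ω.
Step 5 — Power factor: PF = cos(φ) = Re(Z)/|Z| = 47.235/162.95 = 0.2899.
Step 6 — Type: Im(Z) = -156 ⇒ leading (phase φ = -73.1°).

PF = 0.2899 (leading, φ = -73.1°)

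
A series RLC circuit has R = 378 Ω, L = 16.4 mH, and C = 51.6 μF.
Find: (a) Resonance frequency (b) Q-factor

Step 1 — Resonance condition Im(Z)=0 gives ω₀ = 1/√(LC).
Step 2 — ω₀ = 1/√(0.0164·5.16e-05) = 1087 rad/s.
Step 3 — f₀ = ω₀/(2π) = 173 Hz.
Step 4 — Series Q: Q = ω₀L/R = 1087·0.0164/378 = 0.04716.

(a) f₀ = 173 Hz  (b) Q = 0.04716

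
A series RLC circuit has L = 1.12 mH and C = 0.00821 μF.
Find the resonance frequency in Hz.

Step 1 — Resonance condition Im(Z)=0 gives ω₀ = 1/√(LC).
Step 2 — ω₀ = 1/√(0.00112·8.21e-09) = 3.298e+05 rad/s.
Step 3 — f₀ = ω₀/(2π) = 5.249e+04 Hz.

f₀ = 5.249e+04 Hz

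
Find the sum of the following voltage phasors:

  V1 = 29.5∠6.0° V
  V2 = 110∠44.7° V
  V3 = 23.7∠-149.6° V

Step 1 — Convert each phasor to rectangular form:
  V1 = 29.5·(cos(6.0°) + j·sin(6.0°)) = 29.34 + j3.084 V
  V2 = 110·(cos(44.7°) + j·sin(44.7°)) = 78.19 + j77.37 V
  V3 = 23.7·(cos(-149.6°) + j·sin(-149.6°)) = -20.44 - j11.99 V
Step 2 — Sum components: V_total = 87.08 + j68.46 V.
Step 3 — Convert to polar: |V_total| = 110.8 V, ∠V_total = 38.2°.

V_total = 110.8∠38.2° V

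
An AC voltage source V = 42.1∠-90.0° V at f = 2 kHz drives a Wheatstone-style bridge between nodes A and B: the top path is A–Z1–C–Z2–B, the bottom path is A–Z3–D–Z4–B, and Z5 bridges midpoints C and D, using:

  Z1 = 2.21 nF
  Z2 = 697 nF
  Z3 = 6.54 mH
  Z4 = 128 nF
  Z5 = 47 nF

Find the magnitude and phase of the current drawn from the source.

Step 1 — Angular frequency: ω = 2π·f = 2π·2000 = 1.257e+04 rad/s.
Step 2 — Component impedances:
  Z1: Z = 1/(jωC) = -j/(ω·C) = 0 - j3.601e+04 Ω
  Z2: Z = 1/(jωC) = -j/(ω·C) = 0 - j114.2 Ω
  Z3: Z = jωL = j·1.257e+04·0.00654 = 0 + j82.18 Ω
  Z4: Z = 1/(jωC) = -j/(ω·C) = 0 - j621.7 Ω
  Z5: Z = 1/(jωC) = -j/(ω·C) = 0 - j1693 Ω
Step 3 — Bridge requires nodal analysis (the Z5 bridge couples midpoints C and D, so the two paths cannot be reduced to a simple series/parallel combination). Setting node B to ground and injecting 1 A at node A, the 3-node admittance system at A, C, D solves to V_A = Z_AB = 0 - j377 Ω = 377∠-90.0° Ω.
Step 4 — Source phasor: V = 42.1∠-90.0° V = 0 - j42.1 V.
Step 5 — Ohm's law: I = V / Z_total = (0 - j42.1) / (0 - j377) = 0.1117 A.
Step 6 — Convert to polar: |I| = 0.1117 A, ∠I = 0.0°.

I = 0.1117∠0.0° A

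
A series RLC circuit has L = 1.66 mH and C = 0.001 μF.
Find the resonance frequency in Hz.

Step 1 — Resonance condition Im(Z)=0 gives ω₀ = 1/√(LC).
Step 2 — ω₀ = 1/√(0.00166·1e-09) = 7.762e+05 rad/s.
Step 3 — f₀ = ω₀/(2π) = 1.235e+05 Hz.

f₀ = 1.235e+05 Hz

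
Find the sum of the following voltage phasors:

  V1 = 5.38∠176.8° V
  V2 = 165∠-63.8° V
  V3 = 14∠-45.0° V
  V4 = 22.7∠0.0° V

Step 1 — Convert each phasor to rectangular form:
  V1 = 5.38·(cos(176.8°) + j·sin(176.8°)) = -5.372 + j0.3003 V
  V2 = 165·(cos(-63.8°) + j·sin(-63.8°)) = 72.85 - j148 V
  V3 = 14·(cos(-45.0°) + j·sin(-45.0°)) = 9.899 - j9.899 V
  V4 = 22.7·(cos(0.0°) + j·sin(0.0°)) = 22.7 V
Step 2 — Sum components: V_total = 100.1 - j157.6 V.
Step 3 — Convert to polar: |V_total| = 186.7 V, ∠V_total = -57.6°.

V_total = 186.7∠-57.6° V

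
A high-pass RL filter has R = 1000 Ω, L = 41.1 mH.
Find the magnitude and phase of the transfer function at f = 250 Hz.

Step 1 — Angular frequency: ω = 2π·250 = 1571 rad/s.
Step 2 — Transfer function: H(jω) = jωL/(R + jωL).
Step 3 — Numerator jωL = j·64.56; denominator R + jωL = 1000 + j64.56.
Step 4 — H = 0.004151 + j0.06429.
Step 5 — Magnitude: |H| = 0.06443 (-23.8 dB); phase: φ = 86.3°.

|H| = 0.06443 (-23.8 dB), φ = 86.3°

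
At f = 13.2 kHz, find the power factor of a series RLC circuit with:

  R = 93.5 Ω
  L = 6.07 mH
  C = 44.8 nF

Step 1 — Angular frequency: ω = 2π·f = 2π·1.32e+04 = 8.294e+04 rad/s.
Step 2 — Component impedances:
  R: Z = R = 93.5 Ω
  L: Z = jωL = j·8.294e+04·0.00607 = 0 + j503.4 Ω
  C: Z = 1/(jωC) = -j/(ω·C) = 0 - j269.1 Ω
Step 3 — Series combination: Z_total = R + L + C = 93.5 + j234.3 Ω = 252.3∠68.2° Ω.
Step 4 — Power factor: PF = cos(φ) = Re(Z)/|Z| = 93.5/252.3 = 0.3706.
Step 5 — Type: Im(Z) = 234.3 ⇒ lagging (phase φ = 68.2°).

PF = 0.3706 (lagging, φ = 68.2°)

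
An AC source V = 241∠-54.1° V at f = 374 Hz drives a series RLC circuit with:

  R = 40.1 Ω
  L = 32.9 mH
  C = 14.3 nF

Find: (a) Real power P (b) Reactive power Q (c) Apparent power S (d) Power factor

Step 1 — Angular frequency: ω = 2π·f = 2π·374 = 2350 rad/s.
Step 2 — Component impedances:
  R: Z = R = 40.1 Ω
  L: Z = jωL = j·2350·0.0329 = 0 + j77.31 Ω
  C: Z = 1/(jωC) = -j/(ω·C) = 0 - j2.976e+04 Ω
Step 3 — Series combination: Z_total = R + L + C = 40.1 - j2.968e+04 Ω = 2.968e+04∠-89.9° Ω.
Step 4 — Source phasor: V = 241∠-54.1° V = 141.3 - j195.2 V.
Step 5 — Current: I = V / Z = 0.006584 + j0.004752 A = 0.00812∠35.8° A.
Step 6 — Complex power: S = V·I* = 0.002644 - j1.957 VA.
Step 7 — Real power: P = Re(S) = 0.002644 W.
Step 8 — Reactive power: Q = Im(S) = -1.957 VAR.
Step 9 — Apparent power: |S| = 1.957 VA.
Step 10 — Power factor: PF = P/|S| = 0.001351 (leading).

(a) P = 0.002644 W  (b) Q = -1.957 VAR  (c) S = 1.957 VA  (d) PF = 0.001351 (leading)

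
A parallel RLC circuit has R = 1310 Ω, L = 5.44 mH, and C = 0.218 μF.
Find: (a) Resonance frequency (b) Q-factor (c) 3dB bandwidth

Step 1 — Resonance: ω₀ = 1/√(LC) = 1/√(0.00544·2.18e-07) = 2.904e+04 rad/s.
Step 2 — f₀ = ω₀/(2π) = 4622 Hz.
Step 3 — Parallel Q: Q = R/(ω₀L) = 1310/(2.904e+04·0.00544) = 8.293.
Step 4 — Bandwidth: Δω = ω₀/Q = 3502 rad/s; BW = Δω/(2π) = 557.3 Hz.

(a) f₀ = 4622 Hz  (b) Q = 8.293  (c) BW = 557.3 Hz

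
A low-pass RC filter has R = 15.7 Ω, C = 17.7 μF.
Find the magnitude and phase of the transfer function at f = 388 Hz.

Step 1 — Angular frequency: ω = 2π·388 = 2438 rad/s.
Step 2 — Transfer function: H(jω) = 1/(1 + jωRC).
Step 3 — Denominator: 1 + jωRC = 1 + j·2438·15.7·1.77e-05 = 1 + j0.6775.
Step 4 — H = 0.6854 - j0.4643.
Step 5 — Magnitude: |H| = 0.8279 (-1.6 dB); phase: φ = -34.1°.

|H| = 0.8279 (-1.6 dB), φ = -34.1°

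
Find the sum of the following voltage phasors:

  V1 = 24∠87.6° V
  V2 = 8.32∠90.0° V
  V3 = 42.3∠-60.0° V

Step 1 — Convert each phasor to rectangular form:
  V1 = 24·(cos(87.6°) + j·sin(87.6°)) = 1.005 + j23.98 V
  V2 = 8.32·(cos(90.0°) + j·sin(90.0°)) = 0 + j8.32 V
  V3 = 42.3·(cos(-60.0°) + j·sin(-60.0°)) = 21.15 - j36.63 V
Step 2 — Sum components: V_total = 22.16 - j4.334 V.
Step 3 — Convert to polar: |V_total| = 22.57 V, ∠V_total = -11.1°.

V_total = 22.57∠-11.1° V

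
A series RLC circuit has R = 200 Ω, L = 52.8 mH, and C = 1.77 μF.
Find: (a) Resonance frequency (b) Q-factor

Step 1 — Resonance condition Im(Z)=0 gives ω₀ = 1/√(LC).
Step 2 — ω₀ = 1/√(0.0528·1.77e-06) = 3271 rad/s.
Step 3 — f₀ = ω₀/(2π) = 520.6 Hz.
Step 4 — Series Q: Q = ω₀L/R = 3271·0.0528/200 = 0.8636.

(a) f₀ = 520.6 Hz  (b) Q = 0.8636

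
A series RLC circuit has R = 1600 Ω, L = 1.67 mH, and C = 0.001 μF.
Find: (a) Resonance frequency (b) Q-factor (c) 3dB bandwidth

Step 1 — Resonance: ω₀ = 1/√(LC) = 1/√(0.00167·1e-09) = 7.738e+05 rad/s.
Step 2 — f₀ = ω₀/(2π) = 1.232e+05 Hz.
Step 3 — Series Q: Q = ω₀L/R = 7.738e+05·0.00167/1600 = 0.8077.
Step 4 — Bandwidth: Δω = ω₀/Q = 9.581e+05 rad/s; BW = Δω/(2π) = 1.525e+05 Hz.

(a) f₀ = 1.232e+05 Hz  (b) Q = 0.8077  (c) BW = 1.525e+05 Hz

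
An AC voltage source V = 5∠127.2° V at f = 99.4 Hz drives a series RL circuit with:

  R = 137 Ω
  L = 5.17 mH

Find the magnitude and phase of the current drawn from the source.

Step 1 — Angular frequency: ω = 2π·f = 2π·99.4 = 624.5 rad/s.
Step 2 — Component impedances:
  R: Z = R = 137 Ω
  L: Z = jωL = j·624.5·0.00517 = 0 + j3.229 Ω
Step 3 — Series combination: Z_total = R + L = 137 + j3.229 Ω = 137∠1.4° Ω.
Step 4 — Source phasor: V = 5∠127.2° V = -3.023 + j3.983 V.
Step 5 — Ohm's law: I = V / Z_total = (-3.023 + j3.983) / (137 + j3.229) = -0.02137 + j0.02957 A.
Step 6 — Convert to polar: |I| = 0.03649 A, ∠I = 125.8°.

I = 0.03649∠125.8° A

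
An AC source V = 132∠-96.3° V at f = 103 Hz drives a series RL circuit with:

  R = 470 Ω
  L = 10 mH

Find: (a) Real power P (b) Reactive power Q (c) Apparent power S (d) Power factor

Step 1 — Angular frequency: ω = 2π·f = 2π·103 = 647.2 rad/s.
Step 2 — Component impedances:
  R: Z = R = 470 Ω
  L: Z = jωL = j·647.2·0.01 = 0 + j6.472 Ω
Step 3 — Series combination: Z_total = R + L = 470 + j6.472 Ω = 470∠0.8° Ω.
Step 4 — Source phasor: V = 132∠-96.3° V = -14.48 - j131.2 V.
Step 5 — Current: I = V / Z = -0.03466 - j0.2787 A = 0.2808∠-97.1° A.
Step 6 — Complex power: S = V·I* = 37.07 + j0.5104 VA.
Step 7 — Real power: P = Re(S) = 37.07 W.
Step 8 — Reactive power: Q = Im(S) = 0.5104 VAR.
Step 9 — Apparent power: |S| = 37.07 VA.
Step 10 — Power factor: PF = P/|S| = 0.9999 (lagging).

(a) P = 37.07 W  (b) Q = 0.5104 VAR  (c) S = 37.07 VA  (d) PF = 0.9999 (lagging)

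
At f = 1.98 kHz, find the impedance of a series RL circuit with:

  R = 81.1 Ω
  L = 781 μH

Step 1 — Angular frequency: ω = 2π·f = 2π·1980 = 1.244e+04 rad/s.
Step 2 — Component impedances:
  R: Z = R = 81.1 Ω
  L: Z = jωL = j·1.244e+04·0.000781 = 0 + j9.716 Ω
Step 3 — Series combination: Z_total = R + L = 81.1 + j9.716 Ω = 81.68∠6.8° Ω.

Z = 81.1 + j9.716 Ω = 81.68∠6.8° Ω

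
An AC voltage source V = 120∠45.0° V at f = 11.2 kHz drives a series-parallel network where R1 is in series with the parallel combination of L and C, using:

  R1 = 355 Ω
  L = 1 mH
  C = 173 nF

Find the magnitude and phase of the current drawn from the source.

Step 1 — Angular frequency: ω = 2π·f = 2π·1.12e+04 = 7.037e+04 rad/s.
Step 2 — Component impedances:
  R1: Z = R = 355 Ω
  L: Z = jωL = j·7.037e+04·0.001 = 0 + j70.37 Ω
  C: Z = 1/(jωC) = -j/(ω·C) = 0 - j82.14 Ω
Step 3 — Parallel branch: L || C = 1/(1/L + 1/C) = 0 + j491.2 Ω.
Step 4 — Series with R1: Z_total = R1 + (L || C) = 355 + j491.2 Ω = 606∠54.1° Ω.
Step 5 — Source phasor: V = 120∠45.0° V = 84.85 + j84.85 V.
Step 6 — Ohm's law: I = V / Z_total = (84.85 + j84.85) / (355 + j491.2) = 0.1955 - j0.03146 A.
Step 7 — Convert to polar: |I| = 0.198 A, ∠I = -9.1°.

I = 0.198∠-9.1° A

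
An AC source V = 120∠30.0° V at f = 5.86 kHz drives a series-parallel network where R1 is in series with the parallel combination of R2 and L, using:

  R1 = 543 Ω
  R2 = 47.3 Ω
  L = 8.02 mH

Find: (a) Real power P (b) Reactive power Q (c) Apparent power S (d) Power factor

Step 1 — Angular frequency: ω = 2π·f = 2π·5860 = 3.682e+04 rad/s.
Step 2 — Component impedances:
  R1: Z = R = 543 Ω
  R2: Z = R = 47.3 Ω
  L: Z = jωL = j·3.682e+04·0.00802 = 0 + j295.3 Ω
Step 3 — Parallel branch: R2 || L = 1/(1/R2 + 1/L) = 46.12 + j7.387 Ω.
Step 4 — Series with R1: Z_total = R1 + (R2 || L) = 589.1 + j7.387 Ω = 589.2∠0.7° Ω.
Step 5 — Source phasor: V = 120∠30.0° V = 103.9 + j60 V.
Step 6 — Current: I = V / Z = 0.1777 + j0.09962 A = 0.2037∠29.3° A.
Step 7 — Complex power: S = V·I* = 24.44 + j0.3064 VA.
Step 8 — Real power: P = Re(S) = 24.44 W.
Step 9 — Reactive power: Q = Im(S) = 0.3064 VAR.
Step 10 — Apparent power: |S| = 24.44 VA.
Step 11 — Power factor: PF = P/|S| = 0.9999 (lagging).

(a) P = 24.44 W  (b) Q = 0.3064 VAR  (c) S = 24.44 VA  (d) PF = 0.9999 (lagging)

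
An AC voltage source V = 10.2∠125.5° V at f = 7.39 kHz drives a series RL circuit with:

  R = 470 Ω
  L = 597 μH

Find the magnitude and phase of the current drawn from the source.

Step 1 — Angular frequency: ω = 2π·f = 2π·7390 = 4.643e+04 rad/s.
Step 2 — Component impedances:
  R: Z = R = 470 Ω
  L: Z = jωL = j·4.643e+04·0.000597 = 0 + j27.72 Ω
Step 3 — Series combination: Z_total = R + L = 470 + j27.72 Ω = 470.8∠3.4° Ω.
Step 4 — Source phasor: V = 10.2∠125.5° V = -5.923 + j8.304 V.
Step 5 — Ohm's law: I = V / Z_total = (-5.923 + j8.304) / (470 + j27.72) = -0.01152 + j0.01835 A.
Step 6 — Convert to polar: |I| = 0.02166 A, ∠I = 122.1°.

I = 0.02166∠122.1° A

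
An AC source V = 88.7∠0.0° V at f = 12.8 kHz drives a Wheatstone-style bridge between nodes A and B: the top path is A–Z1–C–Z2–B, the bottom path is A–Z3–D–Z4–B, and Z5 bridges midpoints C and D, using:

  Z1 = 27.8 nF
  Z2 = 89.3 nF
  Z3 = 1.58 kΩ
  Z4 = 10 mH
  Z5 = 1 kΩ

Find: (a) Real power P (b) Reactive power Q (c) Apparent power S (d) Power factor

Step 1 — Angular frequency: ω = 2π·f = 2π·1.28e+04 = 8.042e+04 rad/s.
Step 2 — Component impedances:
  Z1: Z = 1/(jωC) = -j/(ω·C) = 0 - j447.3 Ω
  Z2: Z = 1/(jωC) = -j/(ω·C) = 0 - j139.2 Ω
  Z3: Z = R = 1580 Ω
  Z4: Z = jωL = j·8.042e+04·0.01 = 0 + j804.2 Ω
  Z5: Z = R = 1000 Ω
Step 3 — Bridge requires nodal analysis (the Z5 bridge couples midpoints C and D, so the two paths cannot be reduced to a simple series/parallel combination). Setting node B to ground and injecting 1 A at node A, the 3-node admittance system at A, C, D solves to V_A = Z_AB = 167.7 - j633.6 Ω = 655.4∠-75.2° Ω.
Step 4 — Source phasor: V = 88.7∠0.0° V = 88.7 V.
Step 5 — Current: I = V / Z = 0.03463 + j0.1308 A = 0.1353∠75.2° A.
Step 6 — Complex power: S = V·I* = 3.072 - j11.6 VA.
Step 7 — Real power: P = Re(S) = 3.072 W.
Step 8 — Reactive power: Q = Im(S) = -11.6 VAR.
Step 9 — Apparent power: |S| = 12 VA.
Step 10 — Power factor: PF = P/|S| = 0.2559 (leading).

(a) P = 3.072 W  (b) Q = -11.6 VAR  (c) S = 12 VA  (d) PF = 0.2559 (leading)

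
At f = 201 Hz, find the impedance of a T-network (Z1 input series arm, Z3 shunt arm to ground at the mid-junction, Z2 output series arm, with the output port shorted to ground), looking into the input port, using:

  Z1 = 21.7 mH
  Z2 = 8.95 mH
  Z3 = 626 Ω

Step 1 — Angular frequency: ω = 2π·f = 2π·201 = 1263 rad/s.
Step 2 — Component impedances:
  Z1: Z = jωL = j·1263·0.0217 = 0 + j27.41 Ω
  Z2: Z = jωL = j·1263·0.00895 = 0 + j11.3 Ω
  Z3: Z = R = 626 Ω
Step 3 — With the output port shorted to ground, the output series arm Z2 runs from the junction to ground; the shunt arm Z3 also runs from the junction to ground. They appear in parallel: Z3 || Z2 = 0.204 + j11.3 Ω.
Step 4 — Series with input arm Z1: Z_in = Z1 + (Z3 || Z2) = 0.204 + j38.7 Ω = 38.71∠89.7° Ω.

Z = 0.204 + j38.7 Ω = 38.71∠89.7° Ω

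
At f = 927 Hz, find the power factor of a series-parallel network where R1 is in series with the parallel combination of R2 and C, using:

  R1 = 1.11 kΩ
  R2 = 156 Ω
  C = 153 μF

Step 1 — Angular frequency: ω = 2π·f = 2π·927 = 5825 rad/s.
Step 2 — Component impedances:
  R1: Z = R = 1110 Ω
  R2: Z = R = 156 Ω
  C: Z = 1/(jωC) = -j/(ω·C) = 0 - j1.122 Ω
Step 3 — Parallel branch: R2 || C = 1/(1/R2 + 1/C) = 0.008071 - j1.122 Ω.
Step 4 — Series with R1: Z_total = R1 + (R2 || C) = 1110 - j1.122 Ω = 1110∠-0.1° Ω.
Step 5 — Power factor: PF = cos(φ) = Re(Z)/|Z| = 1110/1110 = 1.
Step 6 — Type: Im(Z) = -1.122 ⇒ leading (phase φ = -0.1°).

PF = 1 (leading, φ = -0.1°)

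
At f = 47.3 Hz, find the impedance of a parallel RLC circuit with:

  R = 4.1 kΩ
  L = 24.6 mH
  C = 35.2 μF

Step 1 — Angular frequency: ω = 2π·f = 2π·47.3 = 297.2 rad/s.
Step 2 — Component impedances:
  R: Z = R = 4100 Ω
  L: Z = jωL = j·297.2·0.0246 = 0 + j7.311 Ω
  C: Z = 1/(jωC) = -j/(ω·C) = 0 - j95.59 Ω
Step 3 — Parallel combination: 1/Z_total = 1/R + 1/L + 1/C; Z_total = 0.01529 + j7.916 Ω = 7.916∠89.9° Ω.

Z = 0.01529 + j7.916 Ω = 7.916∠89.9° Ω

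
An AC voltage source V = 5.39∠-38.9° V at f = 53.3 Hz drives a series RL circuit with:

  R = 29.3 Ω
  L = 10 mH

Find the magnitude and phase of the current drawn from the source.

Step 1 — Angular frequency: ω = 2π·f = 2π·53.3 = 334.9 rad/s.
Step 2 — Component impedances:
  R: Z = R = 29.3 Ω
  L: Z = jωL = j·334.9·0.01 = 0 + j3.349 Ω
Step 3 — Series combination: Z_total = R + L = 29.3 + j3.349 Ω = 29.49∠6.5° Ω.
Step 4 — Source phasor: V = 5.39∠-38.9° V = 4.195 - j3.385 V.
Step 5 — Ohm's law: I = V / Z_total = (4.195 - j3.385) / (29.3 + j3.349) = 0.1283 - j0.1302 A.
Step 6 — Convert to polar: |I| = 0.1828 A, ∠I = -45.4°.

I = 0.1828∠-45.4° A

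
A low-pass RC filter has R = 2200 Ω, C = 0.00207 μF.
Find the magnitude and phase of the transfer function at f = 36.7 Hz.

Step 1 — Angular frequency: ω = 2π·36.7 = 230.6 rad/s.
Step 2 — Transfer function: H(jω) = 1/(1 + jωRC).
Step 3 — Denominator: 1 + jωRC = 1 + j·230.6·2200·2.07e-09 = 1 + j0.00105.
Step 4 — H = 1 - j0.00105.
Step 5 — Magnitude: |H| = 1 (-0.0 dB); phase: φ = -0.1°.

|H| = 1 (-0.0 dB), φ = -0.1°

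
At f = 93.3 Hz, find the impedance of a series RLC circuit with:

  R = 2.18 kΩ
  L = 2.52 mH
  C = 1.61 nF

Step 1 — Angular frequency: ω = 2π·f = 2π·93.3 = 586.2 rad/s.
Step 2 — Component impedances:
  R: Z = R = 2180 Ω
  L: Z = jωL = j·586.2·0.00252 = 0 + j1.477 Ω
  C: Z = 1/(jωC) = -j/(ω·C) = 0 - j1.06e+06 Ω
Step 3 — Series combination: Z_total = R + L + C = 2180 - j1.06e+06 Ω = 1.06e+06∠-89.9° Ω.

Z = 2180 - j1.06e+06 Ω = 1.06e+06∠-89.9° Ω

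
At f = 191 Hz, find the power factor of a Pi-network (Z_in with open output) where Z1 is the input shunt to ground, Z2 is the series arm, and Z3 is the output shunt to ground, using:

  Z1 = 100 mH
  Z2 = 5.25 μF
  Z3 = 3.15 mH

Step 1 — Angular frequency: ω = 2π·f = 2π·191 = 1200 rad/s.
Step 2 — Component impedances:
  Z1: Z = jωL = j·1200·0.1 = 0 + j120 Ω
  Z2: Z = 1/(jωC) = -j/(ω·C) = 0 - j158.7 Ω
  Z3: Z = jωL = j·1200·0.00315 = 0 + j3.78 Ω
Step 3 — With open output, the series arm Z2 and the output shunt Z3 appear in series to ground: Z2 + Z3 = 0 - j154.9 Ω.
Step 4 — Parallel with input shunt Z1: Z_in = Z1 || (Z2 + Z3) = 0 + j532.3 Ω = 532.3∠90.0° Ω.
Step 5 — Power factor: PF = cos(φ) = Re(Z)/|Z| = -0/532.3 = -0.
Step 6 — Type: Im(Z) = 532.3 ⇒ lagging (phase φ = 90.0°).

PF = -0 (lagging, φ = 90.0°)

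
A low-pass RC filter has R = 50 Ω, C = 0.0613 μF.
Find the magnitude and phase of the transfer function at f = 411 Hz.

Step 1 — Angular frequency: ω = 2π·411 = 2582 rad/s.
Step 2 — Transfer function: H(jω) = 1/(1 + jωRC).
Step 3 — Denominator: 1 + jωRC = 1 + j·2582·50·6.13e-08 = 1 + j0.007915.
Step 4 — H = 0.9999 - j0.007915.
Step 5 — Magnitude: |H| = 1 (-0.0 dB); phase: φ = -0.5°.

|H| = 1 (-0.0 dB), φ = -0.5°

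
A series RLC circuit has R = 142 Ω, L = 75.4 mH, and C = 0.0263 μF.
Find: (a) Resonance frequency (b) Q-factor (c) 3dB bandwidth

Step 1 — Resonance condition Im(Z)=0 gives ω₀ = 1/√(LC).
Step 2 — ω₀ = 1/√(0.0754·2.63e-08) = 2.246e+04 rad/s.
Step 3 — f₀ = ω₀/(2π) = 3574 Hz.
Step 4 — Series Q: Q = ω₀L/R = 2.246e+04·0.0754/142 = 11.92.
Step 5 — 3dB bandwidth: Δω = ω₀/Q = 1883 rad/s; BW = Δω/(2π) = 299.7 Hz.

(a) f₀ = 3574 Hz  (b) Q = 11.92  (c) BW = 299.7 Hz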